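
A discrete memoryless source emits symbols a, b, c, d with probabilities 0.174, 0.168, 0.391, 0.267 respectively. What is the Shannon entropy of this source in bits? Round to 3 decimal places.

H = −Σ pᵢ log₂ pᵢ.
−0.174·log₂(0.174) = 0.4390
−0.168·log₂(0.168) = 0.4323
−0.391·log₂(0.391) = 0.5297
−0.267·log₂(0.267) = 0.5087
Sum ≈ 1.9097 → 1.910 bits.

1.910 bits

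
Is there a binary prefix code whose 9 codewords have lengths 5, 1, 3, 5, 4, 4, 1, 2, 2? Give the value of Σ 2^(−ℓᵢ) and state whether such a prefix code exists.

1.8125; no

With common denominator 2^5 = 32: Σ 2^(−ℓᵢ) = 1/32 + 16/32 + 4/32 + 1/32 + 2/32 + 2/32 + 16/32 + 8/32 + 8/32 = 58/32 = 1.8125.
Kraft's inequality requires Σ ≤ 1; here Σ = 1.8125 > 1, so no such prefix code exists.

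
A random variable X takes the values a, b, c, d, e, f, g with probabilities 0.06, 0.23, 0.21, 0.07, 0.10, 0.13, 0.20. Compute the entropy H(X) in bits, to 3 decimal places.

H = −Σ pᵢ log₂ pᵢ.
−0.06·log₂(0.06) = 0.2435
−0.23·log₂(0.23) = 0.4877
−0.21·log₂(0.21) = 0.4728
−0.07·log₂(0.07) = 0.2686
−0.10·log₂(0.10) = 0.3322
−0.13·log₂(0.13) = 0.3826
−0.20·log₂(0.20) = 0.4644
Sum ≈ 2.6518 → 2.652 bits.

2.652 bits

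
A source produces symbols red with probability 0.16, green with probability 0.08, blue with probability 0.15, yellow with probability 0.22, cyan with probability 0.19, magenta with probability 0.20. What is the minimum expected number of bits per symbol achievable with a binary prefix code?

Repeatedly combine the two least-probable nodes; the expected code length is the sum of the merged weights.
merge 2/25 + 3/20 → 23/100
merge 4/25 + 19/100 → 7/20
merge 1/5 + 11/50 → 21/50
merge 23/100 + 7/20 → 29/50
merge 21/50 + 29/50 → 1
L = 23/100 + 7/20 + 21/50 + 29/50 + 1 = 129/50 = 2.58 bits/symbol.

2.58 bits/symbol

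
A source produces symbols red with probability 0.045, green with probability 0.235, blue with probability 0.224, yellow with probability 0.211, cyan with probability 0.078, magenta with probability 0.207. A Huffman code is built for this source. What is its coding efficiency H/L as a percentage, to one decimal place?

Entropy H = −Σ p log₂ p ≈ 2.4069 bits.
Huffman merges: 9/200+39/500→123/1000; 123/1000+207/1000→33/100; 211/1000+28/125→87/200; 47/200+33/100→113/200; 87/200+113/200→1. L = 2453/1000 ≈ 2.4530.
Efficiency = H/L = 2.4069/2.4530 = 98.1%.

98.1%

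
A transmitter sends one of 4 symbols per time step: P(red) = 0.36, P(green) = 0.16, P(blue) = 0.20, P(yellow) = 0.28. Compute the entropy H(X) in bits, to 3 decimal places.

H = −Σ pᵢ log₂ pᵢ.
−0.36·log₂(0.36) = 0.5306
−0.16·log₂(0.16) = 0.4230
−0.20·log₂(0.20) = 0.4644
−0.28·log₂(0.28) = 0.5142
Sum ≈ 1.9322 → 1.932 bits.

1.932 bits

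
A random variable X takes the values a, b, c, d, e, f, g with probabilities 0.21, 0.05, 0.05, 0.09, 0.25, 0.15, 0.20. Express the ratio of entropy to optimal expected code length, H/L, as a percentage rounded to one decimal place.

98.6%

Entropy H = −Σ p log₂ p ≈ 2.5926 bits.
Huffman merges: 1/20+1/20→1/10; 9/100+1/10→19/100; 3/20+19/100→17/50; 1/5+21/100→41/100; 1/4+17/50→59/100; 41/100+59/100→1. L = 263/100 ≈ 2.6300.
Efficiency = H/L = 2.5926/2.6300 = 98.6%.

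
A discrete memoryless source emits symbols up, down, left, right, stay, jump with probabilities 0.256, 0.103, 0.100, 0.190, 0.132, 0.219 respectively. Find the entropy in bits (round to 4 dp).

H = −Σ pᵢ log₂ pᵢ.
−0.256·log₂(0.256) = 0.5032
−0.103·log₂(0.103) = 0.3378
−0.100·log₂(0.100) = 0.3322
−0.190·log₂(0.190) = 0.4552
−0.132·log₂(0.132) = 0.3856
−0.219·log₂(0.219) = 0.4798
Sum ≈ 2.4939 → 2.4939 bits.

2.4939 bits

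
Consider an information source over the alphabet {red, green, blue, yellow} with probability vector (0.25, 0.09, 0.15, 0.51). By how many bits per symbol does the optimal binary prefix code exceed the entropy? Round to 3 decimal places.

Entropy H = −Σ p log₂ p ≈ 1.7186 bits.
Huffman merges: 9/100+3/20→6/25; 6/25+1/4→49/100; 49/100+51/100→1. L = 173/100 ≈ 1.7300.
L − H = 1.7300 − 1.7186 = 0.011 bits.

0.011 bits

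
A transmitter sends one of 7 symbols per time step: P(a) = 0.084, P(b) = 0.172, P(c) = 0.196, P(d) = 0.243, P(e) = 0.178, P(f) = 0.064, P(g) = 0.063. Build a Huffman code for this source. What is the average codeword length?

Repeatedly combine the two least-probable nodes; the expected code length is the sum of the merged weights.
merge 63/1000 + 8/125 → 127/1000
merge 21/250 + 127/1000 → 211/1000
merge 43/250 + 89/500 → 7/20
merge 49/250 + 211/1000 → 407/1000
merge 243/1000 + 7/20 → 593/1000
merge 407/1000 + 593/1000 → 1
L = 127/1000 + 211/1000 + 7/20 + 407/1000 + 593/1000 + 1 = 336/125 = 2.688 bits/symbol.

2.688 bits/symbol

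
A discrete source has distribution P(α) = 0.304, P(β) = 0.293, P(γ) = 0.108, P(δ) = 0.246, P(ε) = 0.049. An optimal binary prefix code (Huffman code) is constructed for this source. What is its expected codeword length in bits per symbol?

2.157 bits/symbol

Repeatedly combine the two least-probable nodes; the expected code length is the sum of the merged weights.
merge 49/1000 + 27/250 → 157/1000
merge 157/1000 + 123/500 → 403/1000
merge 293/1000 + 38/125 → 597/1000
merge 403/1000 + 597/1000 → 1
L = 157/1000 + 403/1000 + 597/1000 + 1 = 2157/1000 = 2.157 bits/symbol.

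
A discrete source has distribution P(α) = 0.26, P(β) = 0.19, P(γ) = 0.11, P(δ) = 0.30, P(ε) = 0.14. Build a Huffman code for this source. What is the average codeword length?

2.25 bits/symbol

Repeatedly combine the two least-probable nodes; the expected code length is the sum of the merged weights.
merge 11/100 + 7/50 → 1/4
merge 19/100 + 1/4 → 11/25
merge 13/50 + 3/10 → 14/25
merge 11/25 + 14/25 → 1
L = 1/4 + 11/25 + 14/25 + 1 = 9/4 = 2.25 bits/symbol.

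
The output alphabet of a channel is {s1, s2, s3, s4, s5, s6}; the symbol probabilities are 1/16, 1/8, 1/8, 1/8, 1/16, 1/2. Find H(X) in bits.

2.125 bits

Each probability is a power of 1/2, so log₂(1/p) is an integer.
H = Σ p·log₂(1/p) = 1/16·4 + 1/8·3 + 1/8·3 + 1/8·3 + 1/16·4 + 1/2·1 = 2.125 bits.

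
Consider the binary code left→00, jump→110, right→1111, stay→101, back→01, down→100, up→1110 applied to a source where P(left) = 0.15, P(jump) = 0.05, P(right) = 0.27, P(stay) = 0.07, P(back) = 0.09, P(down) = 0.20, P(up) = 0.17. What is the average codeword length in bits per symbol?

L̄ = Σ pᵢ·ℓᵢ = 0.15·2 + 0.05·3 + 0.27·4 + 0.07·3 + 0.09·2 + 0.20·3 + 0.17·4 = 3.2 bits/symbol.

3.2 bits/symbol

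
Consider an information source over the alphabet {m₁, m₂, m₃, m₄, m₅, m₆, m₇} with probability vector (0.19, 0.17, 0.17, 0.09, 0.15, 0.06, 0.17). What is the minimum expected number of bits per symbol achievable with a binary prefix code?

2.79 bits/symbol

Repeatedly combine the two least-probable nodes; the expected code length is the sum of the merged weights.
merge 3/50 + 9/100 → 3/20
merge 3/20 + 3/20 → 3/10
merge 17/100 + 17/100 → 17/50
merge 17/100 + 19/100 → 9/25
merge 3/10 + 17/50 → 16/25
merge 9/25 + 16/25 → 1
L = 3/20 + 3/10 + 17/50 + 9/25 + 16/25 + 1 = 279/100 = 2.79 bits/symbol.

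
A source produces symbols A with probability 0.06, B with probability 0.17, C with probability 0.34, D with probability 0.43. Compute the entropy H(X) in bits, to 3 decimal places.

1.731 bits

H = −Σ pᵢ log₂ pᵢ.
−0.06·log₂(0.06) = 0.2435
−0.17·log₂(0.17) = 0.4346
−0.34·log₂(0.34) = 0.5292
−0.43·log₂(0.43) = 0.5236
Sum ≈ 1.7309 → 1.731 bits.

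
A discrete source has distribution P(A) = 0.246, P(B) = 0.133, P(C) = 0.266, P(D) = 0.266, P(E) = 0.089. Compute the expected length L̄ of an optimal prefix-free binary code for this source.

2.222 bits/symbol

Repeatedly combine the two least-probable nodes; the expected code length is the sum of the merged weights.
merge 89/1000 + 133/1000 → 111/500
merge 111/500 + 123/500 → 117/250
merge 133/500 + 133/500 → 133/250
merge 117/250 + 133/250 → 1
L = 111/500 + 117/250 + 133/250 + 1 = 1111/500 = 2.222 bits/symbol.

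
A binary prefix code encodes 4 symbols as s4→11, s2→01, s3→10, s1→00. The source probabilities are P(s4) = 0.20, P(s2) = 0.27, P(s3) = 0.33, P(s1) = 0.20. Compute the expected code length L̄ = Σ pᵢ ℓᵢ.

2 bits/symbol

L̄ = Σ pᵢ·ℓᵢ = 0.20·2 + 0.27·2 + 0.33·2 + 0.20·2 = 2 bits/symbol.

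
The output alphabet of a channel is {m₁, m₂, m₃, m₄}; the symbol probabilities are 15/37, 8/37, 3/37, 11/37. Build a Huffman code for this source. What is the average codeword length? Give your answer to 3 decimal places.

1.892 bits/symbol

Repeatedly combine the two least-probable nodes; the expected code length is the sum of the merged weights.
merge 3/37 + 8/37 → 11/37
merge 11/37 + 11/37 → 22/37
merge 15/37 + 22/37 → 1
L = 11/37 + 22/37 + 1 = 70/37 ≈ 1.892 bits/symbol.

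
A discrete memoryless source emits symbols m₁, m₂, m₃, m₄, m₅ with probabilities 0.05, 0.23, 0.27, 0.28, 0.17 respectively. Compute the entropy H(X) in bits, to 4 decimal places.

H = −Σ pᵢ log₂ pᵢ.
−0.05·log₂(0.05) = 0.2161
−0.23·log₂(0.23) = 0.4877
−0.27·log₂(0.27) = 0.5100
−0.28·log₂(0.28) = 0.5142
−0.17·log₂(0.17) = 0.4346
Sum ≈ 2.1626 → 2.1626 bits.

2.1626 bits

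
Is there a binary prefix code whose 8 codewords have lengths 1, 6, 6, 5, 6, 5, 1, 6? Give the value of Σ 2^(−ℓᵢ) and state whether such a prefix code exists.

With common denominator 2^6 = 64: Σ 2^(−ℓᵢ) = 32/64 + 1/64 + 1/64 + 2/64 + 1/64 + 2/64 + 32/64 + 1/64 = 72/64 = 1.125.
Kraft's inequality requires Σ ≤ 1; here Σ = 1.125 > 1, so no such prefix code exists.

1.125; no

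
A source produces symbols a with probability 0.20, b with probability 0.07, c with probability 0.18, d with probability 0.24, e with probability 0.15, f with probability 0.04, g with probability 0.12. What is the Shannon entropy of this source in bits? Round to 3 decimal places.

2.636 bits

H = −Σ pᵢ log₂ pᵢ.
−0.20·log₂(0.20) = 0.4644
−0.07·log₂(0.07) = 0.2686
−0.18·log₂(0.18) = 0.4453
−0.24·log₂(0.24) = 0.4941
−0.15·log₂(0.15) = 0.4105
−0.04·log₂(0.04) = 0.1858
−0.12·log₂(0.12) = 0.3671
Sum ≈ 2.6357 → 2.636 bits.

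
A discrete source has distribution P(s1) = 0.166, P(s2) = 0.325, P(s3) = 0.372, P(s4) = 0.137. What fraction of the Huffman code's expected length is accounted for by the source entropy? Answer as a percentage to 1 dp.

97.4%

Entropy H = −Σ p log₂ p ≈ 1.8806 bits.
Huffman merges: 137/1000+83/500→303/1000; 303/1000+13/40→157/250; 93/250+157/250→1. L = 1931/1000 ≈ 1.9310.
Efficiency = H/L = 1.8806/1.9310 = 97.4%.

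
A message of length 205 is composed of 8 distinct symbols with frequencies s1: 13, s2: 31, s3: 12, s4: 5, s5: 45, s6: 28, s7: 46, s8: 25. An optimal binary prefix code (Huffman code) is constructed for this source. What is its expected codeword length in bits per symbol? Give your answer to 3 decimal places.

2.785 bits/symbol

Probabilities are the counts divided by 205.
Repeatedly combine the two least-probable nodes; the expected code length is the sum of the merged weights.
merge 1/41 + 12/205 → 17/205
merge 13/205 + 17/205 → 6/41
merge 5/41 + 28/205 → 53/205
merge 6/41 + 31/205 → 61/205
merge 9/41 + 46/205 → 91/205
merge 53/205 + 61/205 → 114/205
merge 91/205 + 114/205 → 1
L = 17/205 + 6/41 + 53/205 + 61/205 + 91/205 + 114/205 + 1 = 571/205 ≈ 2.785 bits/symbol.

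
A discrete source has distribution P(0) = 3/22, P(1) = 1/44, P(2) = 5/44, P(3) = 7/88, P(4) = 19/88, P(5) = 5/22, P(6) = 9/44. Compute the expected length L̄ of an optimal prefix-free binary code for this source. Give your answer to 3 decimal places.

Repeatedly combine the two least-probable nodes; the expected code length is the sum of the merged weights.
merge 1/44 + 7/88 → 9/88
merge 9/88 + 5/44 → 19/88
merge 3/22 + 9/44 → 15/44
merge 19/88 + 19/88 → 19/44
merge 5/22 + 15/44 → 25/44
merge 19/44 + 25/44 → 1
L = 9/88 + 19/88 + 15/44 + 19/44 + 25/44 + 1 = 117/44 ≈ 2.659 bits/symbol.

2.659 bits/symbol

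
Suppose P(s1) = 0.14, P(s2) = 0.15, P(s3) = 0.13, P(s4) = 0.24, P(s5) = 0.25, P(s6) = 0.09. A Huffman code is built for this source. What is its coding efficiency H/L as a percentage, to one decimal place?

Entropy H = −Σ p log₂ p ≈ 2.4971 bits.
Huffman merges: 9/100+13/100→11/50; 7/50+3/20→29/100; 11/50+6/25→23/50; 1/4+29/100→27/50; 23/50+27/50→1. L = 251/100 ≈ 2.5100.
Efficiency = H/L = 2.4971/2.5100 = 99.5%.

99.5%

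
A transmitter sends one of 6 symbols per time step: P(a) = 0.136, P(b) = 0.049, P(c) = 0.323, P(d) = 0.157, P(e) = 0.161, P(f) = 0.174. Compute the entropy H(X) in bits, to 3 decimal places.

2.414 bits

H = −Σ pᵢ log₂ pᵢ.
−0.136·log₂(0.136) = 0.3915
−0.049·log₂(0.049) = 0.2132
−0.323·log₂(0.323) = 0.5266
−0.157·log₂(0.157) = 0.4194
−0.161·log₂(0.161) = 0.4242
−0.174·log₂(0.174) = 0.4390
Sum ≈ 2.4138 → 2.414 bits.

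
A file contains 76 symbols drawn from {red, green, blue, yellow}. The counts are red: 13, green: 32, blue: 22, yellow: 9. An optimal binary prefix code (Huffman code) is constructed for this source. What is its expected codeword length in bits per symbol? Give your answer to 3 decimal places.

1.868 bits/symbol

Probabilities are the counts divided by 76.
Repeatedly combine the two least-probable nodes; the expected code length is the sum of the merged weights.
merge 9/76 + 13/76 → 11/38
merge 11/38 + 11/38 → 11/19
merge 8/19 + 11/19 → 1
L = 11/38 + 11/19 + 1 = 71/38 ≈ 1.868 bits/symbol.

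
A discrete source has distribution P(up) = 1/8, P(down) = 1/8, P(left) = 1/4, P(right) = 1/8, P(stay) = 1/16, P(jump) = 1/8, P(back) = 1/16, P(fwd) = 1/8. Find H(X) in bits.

2.875 bits

Each probability is a power of 1/2, so log₂(1/p) is an integer.
H = Σ p·log₂(1/p) = 1/8·3 + 1/8·3 + 1/4·2 + 1/8·3 + 1/16·4 + 1/8·3 + 1/16·4 + 1/8·3 = 2.875 bits.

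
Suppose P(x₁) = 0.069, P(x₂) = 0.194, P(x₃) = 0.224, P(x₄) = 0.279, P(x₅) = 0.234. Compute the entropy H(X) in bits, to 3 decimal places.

H = −Σ pᵢ log₂ pᵢ.
−0.069·log₂(0.069) = 0.2662
−0.194·log₂(0.194) = 0.4590
−0.224·log₂(0.224) = 0.4835
−0.279·log₂(0.279) = 0.5138
−0.234·log₂(0.234) = 0.4903
Sum ≈ 2.2128 → 2.213 bits.

2.213 bits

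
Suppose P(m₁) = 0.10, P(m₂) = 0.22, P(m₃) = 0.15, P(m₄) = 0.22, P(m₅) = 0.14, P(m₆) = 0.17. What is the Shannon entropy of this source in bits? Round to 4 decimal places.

2.5356 bits

H = −Σ pᵢ log₂ pᵢ.
−0.10·log₂(0.10) = 0.3322
−0.22·log₂(0.22) = 0.4806
−0.15·log₂(0.15) = 0.4105
−0.22·log₂(0.22) = 0.4806
−0.14·log₂(0.14) = 0.3971
−0.17·log₂(0.17) = 0.4346
Sum ≈ 2.5356 → 2.5356 bits.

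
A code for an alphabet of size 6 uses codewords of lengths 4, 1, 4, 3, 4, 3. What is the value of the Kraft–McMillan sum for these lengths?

0.9375

With common denominator 2^4 = 16: Σ 2^(−ℓᵢ) = 1/16 + 8/16 + 1/16 + 2/16 + 1/16 + 2/16 = 15/16 = 0.9375.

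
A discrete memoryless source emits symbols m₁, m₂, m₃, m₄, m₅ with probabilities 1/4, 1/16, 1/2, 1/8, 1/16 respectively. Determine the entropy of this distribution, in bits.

Each probability is a power of 1/2, so log₂(1/p) is an integer.
H = Σ p·log₂(1/p) = 1/4·2 + 1/16·4 + 1/2·1 + 1/8·3 + 1/16·4 = 1.875 bits.

1.875 bits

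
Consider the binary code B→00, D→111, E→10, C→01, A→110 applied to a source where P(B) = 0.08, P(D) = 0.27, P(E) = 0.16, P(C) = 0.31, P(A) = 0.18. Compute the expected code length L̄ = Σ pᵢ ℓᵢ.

L̄ = Σ pᵢ·ℓᵢ = 0.08·2 + 0.27·3 + 0.16·2 + 0.31·2 + 0.18·3 = 2.45 bits/symbol.

2.45 bits/symbol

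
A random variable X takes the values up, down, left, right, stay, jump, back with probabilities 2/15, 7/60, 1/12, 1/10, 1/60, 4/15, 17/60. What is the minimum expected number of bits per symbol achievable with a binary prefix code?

2.55 bits/symbol

Repeatedly combine the two least-probable nodes; the expected code length is the sum of the merged weights.
merge 1/60 + 1/12 → 1/10
merge 1/10 + 1/10 → 1/5
merge 7/60 + 2/15 → 1/4
merge 1/5 + 1/4 → 9/20
merge 4/15 + 17/60 → 11/20
merge 9/20 + 11/20 → 1
L = 1/10 + 1/5 + 1/4 + 9/20 + 11/20 + 1 = 51/20 = 2.55 bits/symbol.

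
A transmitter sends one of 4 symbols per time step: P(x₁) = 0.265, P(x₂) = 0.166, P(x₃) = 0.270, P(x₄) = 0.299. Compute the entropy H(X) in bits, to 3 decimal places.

H = −Σ pᵢ log₂ pᵢ.
−0.265·log₂(0.265) = 0.5077
−0.166·log₂(0.166) = 0.4301
−0.270·log₂(0.270) = 0.5100
−0.299·log₂(0.299) = 0.5208
Sum ≈ 1.9686 → 1.969 bits.

1.969 bits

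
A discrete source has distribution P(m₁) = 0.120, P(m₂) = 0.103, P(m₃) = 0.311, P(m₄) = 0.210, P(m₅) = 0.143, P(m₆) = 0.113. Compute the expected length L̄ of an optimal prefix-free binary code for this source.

2.479 bits/symbol

Repeatedly combine the two least-probable nodes; the expected code length is the sum of the merged weights.
merge 103/1000 + 113/1000 → 27/125
merge 3/25 + 143/1000 → 263/1000
merge 21/100 + 27/125 → 213/500
merge 263/1000 + 311/1000 → 287/500
merge 213/500 + 287/500 → 1
L = 27/125 + 263/1000 + 213/500 + 287/500 + 1 = 2479/1000 = 2.479 bits/symbol.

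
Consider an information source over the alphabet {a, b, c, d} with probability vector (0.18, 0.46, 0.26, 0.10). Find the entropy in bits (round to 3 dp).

1.798 bits

H = −Σ pᵢ log₂ pᵢ.
−0.18·log₂(0.18) = 0.4453
−0.46·log₂(0.46) = 0.5153
−0.26·log₂(0.26) = 0.5053
−0.10·log₂(0.10) = 0.3322
Sum ≈ 1.7981 → 1.798 bits.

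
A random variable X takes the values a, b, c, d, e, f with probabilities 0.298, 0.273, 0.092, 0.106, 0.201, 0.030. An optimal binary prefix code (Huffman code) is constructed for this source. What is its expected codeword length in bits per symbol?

Repeatedly combine the two least-probable nodes; the expected code length is the sum of the merged weights.
merge 3/100 + 23/250 → 61/500
merge 53/500 + 61/500 → 57/250
merge 201/1000 + 57/250 → 429/1000
merge 273/1000 + 149/500 → 571/1000
merge 429/1000 + 571/1000 → 1
L = 61/500 + 57/250 + 429/1000 + 571/1000 + 1 = 47/20 = 2.35 bits/symbol.

2.35 bits/symbol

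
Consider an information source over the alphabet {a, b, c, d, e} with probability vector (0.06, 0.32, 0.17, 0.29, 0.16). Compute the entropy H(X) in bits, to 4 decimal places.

H = −Σ pᵢ log₂ pᵢ.
−0.06·log₂(0.06) = 0.2435
−0.32·log₂(0.32) = 0.5260
−0.17·log₂(0.17) = 0.4346
−0.29·log₂(0.29) = 0.5179
−0.16·log₂(0.16) = 0.4230
Sum ≈ 2.1451 → 2.1451 bits.

2.1451 bits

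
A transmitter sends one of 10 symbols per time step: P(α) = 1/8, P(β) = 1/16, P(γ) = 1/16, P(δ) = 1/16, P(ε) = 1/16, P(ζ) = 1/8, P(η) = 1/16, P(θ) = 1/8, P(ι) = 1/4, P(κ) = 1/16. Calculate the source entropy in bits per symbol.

Each probability is a power of 1/2, so log₂(1/p) is an integer.
H = Σ p·log₂(1/p) = 1/8·3 + 1/16·4 + 1/16·4 + 1/16·4 + 1/16·4 + 1/8·3 + 1/16·4 + 1/8·3 + 1/4·2 + 1/16·4 = 3.125 bits.

3.125 bits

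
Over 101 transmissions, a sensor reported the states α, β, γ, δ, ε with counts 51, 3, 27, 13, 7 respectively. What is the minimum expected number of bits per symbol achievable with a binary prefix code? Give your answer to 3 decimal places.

Probabilities are the counts divided by 101.
Repeatedly combine the two least-probable nodes; the expected code length is the sum of the merged weights.
merge 3/101 + 7/101 → 10/101
merge 10/101 + 13/101 → 23/101
merge 23/101 + 27/101 → 50/101
merge 50/101 + 51/101 → 1
L = 10/101 + 23/101 + 50/101 + 1 = 184/101 ≈ 1.822 bits/symbol.

1.822 bits/symbol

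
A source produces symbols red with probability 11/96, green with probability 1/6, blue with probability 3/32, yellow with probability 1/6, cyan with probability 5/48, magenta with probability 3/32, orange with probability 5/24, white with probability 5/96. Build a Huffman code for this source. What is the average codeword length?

Repeatedly combine the two least-probable nodes; the expected code length is the sum of the merged weights.
merge 5/96 + 3/32 → 7/48
merge 3/32 + 5/48 → 19/96
merge 11/96 + 7/48 → 25/96
merge 1/6 + 1/6 → 1/3
merge 19/96 + 5/24 → 13/32
merge 25/96 + 1/3 → 19/32
merge 13/32 + 19/32 → 1
L = 7/48 + 19/96 + 25/96 + 1/3 + 13/32 + 19/32 + 1 = 47/16 = 2.9375 bits/symbol.

2.9375 bits/symbol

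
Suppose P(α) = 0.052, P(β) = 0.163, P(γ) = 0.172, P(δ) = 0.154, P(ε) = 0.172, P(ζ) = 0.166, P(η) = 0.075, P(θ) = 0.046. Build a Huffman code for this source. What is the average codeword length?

Repeatedly combine the two least-probable nodes; the expected code length is the sum of the merged weights.
merge 23/500 + 13/250 → 49/500
merge 3/40 + 49/500 → 173/1000
merge 77/500 + 163/1000 → 317/1000
merge 83/500 + 43/250 → 169/500
merge 43/250 + 173/1000 → 69/200
merge 317/1000 + 169/500 → 131/200
merge 69/200 + 131/200 → 1
L = 49/500 + 173/1000 + 317/1000 + 169/500 + 69/200 + 131/200 + 1 = 1463/500 = 2.926 bits/symbol.

2.926 bits/symbol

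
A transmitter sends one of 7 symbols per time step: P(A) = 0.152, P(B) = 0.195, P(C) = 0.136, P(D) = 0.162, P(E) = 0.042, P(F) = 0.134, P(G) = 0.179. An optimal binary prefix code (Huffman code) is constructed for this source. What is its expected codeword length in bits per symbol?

2.802 bits/symbol

Repeatedly combine the two least-probable nodes; the expected code length is the sum of the merged weights.
merge 21/500 + 67/500 → 22/125
merge 17/125 + 19/125 → 36/125
merge 81/500 + 22/125 → 169/500
merge 179/1000 + 39/200 → 187/500
merge 36/125 + 169/500 → 313/500
merge 187/500 + 313/500 → 1
L = 22/125 + 36/125 + 169/500 + 187/500 + 313/500 + 1 = 1401/500 = 2.802 bits/symbol.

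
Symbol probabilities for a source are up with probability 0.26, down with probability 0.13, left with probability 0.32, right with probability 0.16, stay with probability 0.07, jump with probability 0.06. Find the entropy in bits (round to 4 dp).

2.3491 bits

H = −Σ pᵢ log₂ pᵢ.
−0.26·log₂(0.26) = 0.5053
−0.13·log₂(0.13) = 0.3826
−0.32·log₂(0.32) = 0.5260
−0.16·log₂(0.16) = 0.4230
−0.07·log₂(0.07) = 0.2686
−0.06·log₂(0.06) = 0.2435
Sum ≈ 2.3491 → 2.3491 bits.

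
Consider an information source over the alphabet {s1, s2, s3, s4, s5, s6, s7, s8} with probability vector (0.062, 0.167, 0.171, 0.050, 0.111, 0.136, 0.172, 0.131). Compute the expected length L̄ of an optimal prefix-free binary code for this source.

2.94 bits/symbol

Repeatedly combine the two least-probable nodes; the expected code length is the sum of the merged weights.
merge 1/20 + 31/500 → 14/125
merge 111/1000 + 14/125 → 223/1000
merge 131/1000 + 17/125 → 267/1000
merge 167/1000 + 171/1000 → 169/500
merge 43/250 + 223/1000 → 79/200
merge 267/1000 + 169/500 → 121/200
merge 79/200 + 121/200 → 1
L = 14/125 + 223/1000 + 267/1000 + 169/500 + 79/200 + 121/200 + 1 = 147/50 = 2.94 bits/symbol.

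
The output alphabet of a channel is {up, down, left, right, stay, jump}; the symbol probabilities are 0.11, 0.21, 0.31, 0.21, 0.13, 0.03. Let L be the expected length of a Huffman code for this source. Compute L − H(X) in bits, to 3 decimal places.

Entropy H = −Σ p log₂ p ≈ 2.3541 bits.
Huffman merges: 3/100+11/100→7/50; 13/100+7/50→27/100; 21/100+21/100→21/50; 27/100+31/100→29/50; 21/50+29/50→1. L = 241/100 ≈ 2.4100.
L − H = 2.4100 − 2.3541 = 0.056 bits.

0.056 bits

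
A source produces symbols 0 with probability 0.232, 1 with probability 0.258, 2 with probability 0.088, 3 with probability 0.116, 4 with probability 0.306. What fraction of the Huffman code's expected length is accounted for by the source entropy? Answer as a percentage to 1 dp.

Entropy H = −Σ p log₂ p ≈ 2.1851 bits.
Huffman merges: 11/125+29/250→51/250; 51/250+29/125→109/250; 129/500+153/500→141/250; 109/250+141/250→1. L = 551/250 ≈ 2.2040.
Efficiency = H/L = 2.1851/2.2040 = 99.1%.

99.1%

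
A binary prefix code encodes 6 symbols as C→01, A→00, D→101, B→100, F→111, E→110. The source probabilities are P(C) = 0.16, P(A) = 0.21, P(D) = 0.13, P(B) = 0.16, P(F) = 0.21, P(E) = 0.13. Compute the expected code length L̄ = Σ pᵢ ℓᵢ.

L̄ = Σ pᵢ·ℓᵢ = 0.16·2 + 0.21·2 + 0.13·3 + 0.16·3 + 0.21·3 + 0.13·3 = 2.63 bits/symbol.

2.63 bits/symbol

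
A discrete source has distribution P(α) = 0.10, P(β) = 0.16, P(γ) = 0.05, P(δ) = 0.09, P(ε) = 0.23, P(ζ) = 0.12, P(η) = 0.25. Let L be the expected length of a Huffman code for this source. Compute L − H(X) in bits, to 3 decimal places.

Entropy H = −Σ p log₂ p ≈ 2.6387 bits.
Huffman merges: 1/20+9/100→7/50; 1/10+3/25→11/50; 7/50+4/25→3/10; 11/50+23/100→9/20; 1/4+3/10→11/20; 9/20+11/20→1. L = 133/50 ≈ 2.6600.
L − H = 2.6600 − 2.6387 = 0.021 bits.

0.021 bits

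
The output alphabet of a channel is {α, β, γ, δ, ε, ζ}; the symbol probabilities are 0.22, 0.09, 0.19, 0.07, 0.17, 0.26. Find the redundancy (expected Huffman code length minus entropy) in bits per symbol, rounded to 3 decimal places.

0.033 bits

Entropy H = −Σ p log₂ p ≈ 2.4569 bits.
Huffman merges: 7/100+9/100→4/25; 4/25+17/100→33/100; 19/100+11/50→41/100; 13/50+33/100→59/100; 41/100+59/100→1. L = 249/100 ≈ 2.4900.
L − H = 2.4900 − 2.4569 = 0.033 bits.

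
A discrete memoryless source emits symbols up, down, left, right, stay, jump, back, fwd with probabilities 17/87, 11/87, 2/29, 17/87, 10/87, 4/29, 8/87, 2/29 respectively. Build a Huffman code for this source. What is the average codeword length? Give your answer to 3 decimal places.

2.943 bits/symbol

Repeatedly combine the two least-probable nodes; the expected code length is the sum of the merged weights.
merge 2/29 + 2/29 → 4/29
merge 8/87 + 10/87 → 6/29
merge 11/87 + 4/29 → 23/87
merge 4/29 + 17/87 → 1/3
merge 17/87 + 6/29 → 35/87
merge 23/87 + 1/3 → 52/87
merge 35/87 + 52/87 → 1
L = 4/29 + 6/29 + 23/87 + 1/3 + 35/87 + 52/87 + 1 = 256/87 ≈ 2.943 bits/symbol.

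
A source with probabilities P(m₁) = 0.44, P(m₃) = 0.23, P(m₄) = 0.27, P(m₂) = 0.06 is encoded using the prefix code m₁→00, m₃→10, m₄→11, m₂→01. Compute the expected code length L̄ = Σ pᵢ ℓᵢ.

2 bits/symbol

L̄ = Σ pᵢ·ℓᵢ = 0.44·2 + 0.23·2 + 0.27·2 + 0.06·2 = 2 bits/symbol.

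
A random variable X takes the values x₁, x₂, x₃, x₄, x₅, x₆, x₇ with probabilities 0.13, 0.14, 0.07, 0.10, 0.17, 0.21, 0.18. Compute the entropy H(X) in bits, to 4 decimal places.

2.7332 bits

H = −Σ pᵢ log₂ pᵢ.
−0.13·log₂(0.13) = 0.3826
−0.14·log₂(0.14) = 0.3971
−0.07·log₂(0.07) = 0.2686
−0.10·log₂(0.10) = 0.3322
−0.17·log₂(0.17) = 0.4346
−0.21·log₂(0.21) = 0.4728
−0.18·log₂(0.18) = 0.4453
Sum ≈ 2.7332 → 2.7332 bits.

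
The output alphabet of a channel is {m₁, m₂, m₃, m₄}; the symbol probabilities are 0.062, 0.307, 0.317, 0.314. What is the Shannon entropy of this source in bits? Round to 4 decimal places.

1.8219 bits

H = −Σ pᵢ log₂ pᵢ.
−0.062·log₂(0.062) = 0.2487
−0.307·log₂(0.307) = 0.5230
−0.317·log₂(0.317) = 0.5254
−0.314·log₂(0.314) = 0.5247
Sum ≈ 1.8219 → 1.8219 bits.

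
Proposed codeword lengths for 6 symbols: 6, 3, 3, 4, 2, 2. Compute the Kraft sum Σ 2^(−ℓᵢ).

0.828125

With common denominator 2^6 = 64: Σ 2^(−ℓᵢ) = 1/64 + 8/64 + 8/64 + 4/64 + 16/64 + 16/64 = 53/64 = 0.828125.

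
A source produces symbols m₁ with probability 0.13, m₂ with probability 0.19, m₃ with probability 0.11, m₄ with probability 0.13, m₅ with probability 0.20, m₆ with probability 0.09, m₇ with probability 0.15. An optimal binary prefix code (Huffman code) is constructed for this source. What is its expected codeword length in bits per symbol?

Repeatedly combine the two least-probable nodes; the expected code length is the sum of the merged weights.
merge 9/100 + 11/100 → 1/5
merge 13/100 + 13/100 → 13/50
merge 3/20 + 19/100 → 17/50
merge 1/5 + 1/5 → 2/5
merge 13/50 + 17/50 → 3/5
merge 2/5 + 3/5 → 1
L = 1/5 + 13/50 + 17/50 + 2/5 + 3/5 + 1 = 14/5 = 2.8 bits/symbol.

2.8 bits/symbol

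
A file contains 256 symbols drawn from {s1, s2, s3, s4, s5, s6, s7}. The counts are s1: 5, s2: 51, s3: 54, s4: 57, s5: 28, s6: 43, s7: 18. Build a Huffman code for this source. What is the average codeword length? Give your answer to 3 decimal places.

2.656 bits/symbol

Probabilities are the counts divided by 256.
Repeatedly combine the two least-probable nodes; the expected code length is the sum of the merged weights.
merge 5/256 + 9/128 → 23/256
merge 23/256 + 7/64 → 51/256
merge 43/256 + 51/256 → 47/128
merge 51/256 + 27/128 → 105/256
merge 57/256 + 47/128 → 151/256
merge 105/256 + 151/256 → 1
L = 23/256 + 51/256 + 47/128 + 105/256 + 151/256 + 1 = 85/32 ≈ 2.656 bits/symbol.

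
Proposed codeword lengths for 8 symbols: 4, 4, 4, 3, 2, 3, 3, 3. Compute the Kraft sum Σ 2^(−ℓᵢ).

With common denominator 2^4 = 16: Σ 2^(−ℓᵢ) = 1/16 + 1/16 + 1/16 + 2/16 + 4/16 + 2/16 + 2/16 + 2/16 = 15/16 = 0.9375.

0.9375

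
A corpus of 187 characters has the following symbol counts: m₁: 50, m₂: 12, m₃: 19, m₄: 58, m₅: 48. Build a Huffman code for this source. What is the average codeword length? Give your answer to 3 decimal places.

2.166 bits/symbol

Probabilities are the counts divided by 187.
Repeatedly combine the two least-probable nodes; the expected code length is the sum of the merged weights.
merge 12/187 + 19/187 → 31/187
merge 31/187 + 48/187 → 79/187
merge 50/187 + 58/187 → 108/187
merge 79/187 + 108/187 → 1
L = 31/187 + 79/187 + 108/187 + 1 = 405/187 ≈ 2.166 bits/symbol.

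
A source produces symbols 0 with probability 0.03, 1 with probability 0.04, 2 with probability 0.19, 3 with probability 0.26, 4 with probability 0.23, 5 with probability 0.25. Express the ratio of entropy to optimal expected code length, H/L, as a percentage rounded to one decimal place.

98.1%

Entropy H = −Σ p log₂ p ≈ 2.2857 bits.
Huffman merges: 3/100+1/25→7/100; 7/100+19/100→13/50; 23/100+1/4→12/25; 13/50+13/50→13/25; 12/25+13/25→1. L = 233/100 ≈ 2.3300.
Efficiency = H/L = 2.2857/2.3300 = 98.1%.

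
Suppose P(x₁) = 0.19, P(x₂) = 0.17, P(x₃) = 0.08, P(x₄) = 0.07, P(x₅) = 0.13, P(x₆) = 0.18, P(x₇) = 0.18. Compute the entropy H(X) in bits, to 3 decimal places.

H = −Σ pᵢ log₂ pᵢ.
−0.19·log₂(0.19) = 0.4552
−0.17·log₂(0.17) = 0.4346
−0.08·log₂(0.08) = 0.2915
−0.07·log₂(0.07) = 0.2686
−0.13·log₂(0.13) = 0.3826
−0.18·log₂(0.18) = 0.4453
−0.18·log₂(0.18) = 0.4453
Sum ≈ 2.7231 → 2.723 bits.

2.723 bits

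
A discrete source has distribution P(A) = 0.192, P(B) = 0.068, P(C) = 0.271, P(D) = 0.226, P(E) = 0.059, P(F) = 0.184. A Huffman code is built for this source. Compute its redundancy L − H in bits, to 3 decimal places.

0.032 bits

Entropy H = −Σ p log₂ p ≈ 2.4065 bits.
Huffman merges: 59/1000+17/250→127/1000; 127/1000+23/125→311/1000; 24/125+113/500→209/500; 271/1000+311/1000→291/500; 209/500+291/500→1. L = 1219/500 ≈ 2.4380.
L − H = 2.4380 − 2.4065 = 0.032 bits.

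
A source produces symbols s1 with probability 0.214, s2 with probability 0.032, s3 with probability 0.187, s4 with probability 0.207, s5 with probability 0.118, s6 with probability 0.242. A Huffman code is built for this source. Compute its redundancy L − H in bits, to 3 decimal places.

0.070 bits

Entropy H = −Σ p log₂ p ≈ 2.4168 bits.
Huffman merges: 4/125+59/500→3/20; 3/20+187/1000→337/1000; 207/1000+107/500→421/1000; 121/500+337/1000→579/1000; 421/1000+579/1000→1. L = 2487/1000 ≈ 2.4870.
L − H = 2.4870 − 2.4168 = 0.070 bits.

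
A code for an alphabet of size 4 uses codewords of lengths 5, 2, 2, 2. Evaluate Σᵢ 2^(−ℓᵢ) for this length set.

0.78125

With common denominator 2^5 = 32: Σ 2^(−ℓᵢ) = 1/32 + 8/32 + 8/32 + 8/32 = 25/32 = 0.78125.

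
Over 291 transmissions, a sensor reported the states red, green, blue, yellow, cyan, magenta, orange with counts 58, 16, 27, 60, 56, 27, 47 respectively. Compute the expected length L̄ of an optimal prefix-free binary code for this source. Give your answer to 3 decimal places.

2.742 bits/symbol

Probabilities are the counts divided by 291.
Repeatedly combine the two least-probable nodes; the expected code length is the sum of the merged weights.
merge 16/291 + 9/97 → 43/291
merge 9/97 + 43/291 → 70/291
merge 47/291 + 56/291 → 103/291
merge 58/291 + 20/97 → 118/291
merge 70/291 + 103/291 → 173/291
merge 118/291 + 173/291 → 1
L = 43/291 + 70/291 + 103/291 + 118/291 + 173/291 + 1 = 266/97 ≈ 2.742 bits/symbol.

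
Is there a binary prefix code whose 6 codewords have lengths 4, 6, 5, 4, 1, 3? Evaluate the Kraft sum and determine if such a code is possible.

0.796875; yes

With common denominator 2^6 = 64: Σ 2^(−ℓᵢ) = 4/64 + 1/64 + 2/64 + 4/64 + 32/64 + 8/64 = 51/64 = 0.796875.
Kraft's inequality requires Σ ≤ 1; here Σ = 0.796875 ≤ 1, so such a prefix code exists.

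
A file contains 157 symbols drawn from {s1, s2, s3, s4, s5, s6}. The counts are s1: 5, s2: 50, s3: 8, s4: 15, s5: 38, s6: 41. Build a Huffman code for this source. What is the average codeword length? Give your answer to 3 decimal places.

2.261 bits/symbol

Probabilities are the counts divided by 157.
Repeatedly combine the two least-probable nodes; the expected code length is the sum of the merged weights.
merge 5/157 + 8/157 → 13/157
merge 13/157 + 15/157 → 28/157
merge 28/157 + 38/157 → 66/157
merge 41/157 + 50/157 → 91/157
merge 66/157 + 91/157 → 1
L = 13/157 + 28/157 + 66/157 + 91/157 + 1 = 355/157 ≈ 2.261 bits/symbol.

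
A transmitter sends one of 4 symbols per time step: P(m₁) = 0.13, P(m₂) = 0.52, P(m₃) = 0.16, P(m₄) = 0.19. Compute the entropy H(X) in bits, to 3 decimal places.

1.751 bits

H = −Σ pᵢ log₂ pᵢ.
−0.13·log₂(0.13) = 0.3826
−0.52·log₂(0.52) = 0.4906
−0.16·log₂(0.16) = 0.4230
−0.19·log₂(0.19) = 0.4552
Sum ≈ 1.7515 → 1.751 bits.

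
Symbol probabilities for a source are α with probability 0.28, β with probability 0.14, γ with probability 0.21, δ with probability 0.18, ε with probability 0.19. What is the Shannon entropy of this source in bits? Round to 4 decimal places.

H = −Σ pᵢ log₂ pᵢ.
−0.28·log₂(0.28) = 0.5142
−0.14·log₂(0.14) = 0.3971
−0.21·log₂(0.21) = 0.4728
−0.18·log₂(0.18) = 0.4453
−0.19·log₂(0.19) = 0.4552
Sum ≈ 2.2847 → 2.2847 bits.

2.2847 bits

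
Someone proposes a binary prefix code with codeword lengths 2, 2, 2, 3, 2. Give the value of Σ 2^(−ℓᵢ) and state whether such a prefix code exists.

With common denominator 2^3 = 8: Σ 2^(−ℓᵢ) = 2/8 + 2/8 + 2/8 + 1/8 + 2/8 = 9/8 = 1.125.
Kraft's inequality requires Σ ≤ 1; here Σ = 1.125 > 1, so no such prefix code exists.

1.125; no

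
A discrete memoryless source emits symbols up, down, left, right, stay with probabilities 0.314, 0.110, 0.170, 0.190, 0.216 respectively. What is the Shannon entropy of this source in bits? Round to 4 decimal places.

2.2424 bits

H = −Σ pᵢ log₂ pᵢ.
−0.314·log₂(0.314) = 0.5247
−0.110·log₂(0.110) = 0.3503
−0.170·log₂(0.170) = 0.4346
−0.190·log₂(0.190) = 0.4552
−0.216·log₂(0.216) = 0.4776
Sum ≈ 2.2424 → 2.2424 bits.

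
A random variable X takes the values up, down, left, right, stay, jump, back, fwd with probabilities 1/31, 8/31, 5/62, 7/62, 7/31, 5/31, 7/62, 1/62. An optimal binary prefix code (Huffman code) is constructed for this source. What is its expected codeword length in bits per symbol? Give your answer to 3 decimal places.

2.694 bits/symbol

Repeatedly combine the two least-probable nodes; the expected code length is the sum of the merged weights.
merge 1/62 + 1/31 → 3/62
merge 3/62 + 5/62 → 4/31
merge 7/62 + 7/62 → 7/31
merge 4/31 + 5/31 → 9/31
merge 7/31 + 7/31 → 14/31
merge 8/31 + 9/31 → 17/31
merge 14/31 + 17/31 → 1
L = 3/62 + 4/31 + 7/31 + 9/31 + 14/31 + 17/31 + 1 = 167/62 ≈ 2.694 bits/symbol.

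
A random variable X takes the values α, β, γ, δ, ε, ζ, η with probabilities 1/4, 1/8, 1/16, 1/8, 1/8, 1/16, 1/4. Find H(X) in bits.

2.625 bits

Each probability is a power of 1/2, so log₂(1/p) is an integer.
H = Σ p·log₂(1/p) = 1/4·2 + 1/8·3 + 1/16·4 + 1/8·3 + 1/8·3 + 1/16·4 + 1/4·2 = 2.625 bits.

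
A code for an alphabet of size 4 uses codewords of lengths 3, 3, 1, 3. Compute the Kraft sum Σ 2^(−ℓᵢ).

With common denominator 2^3 = 8: Σ 2^(−ℓᵢ) = 1/8 + 1/8 + 4/8 + 1/8 = 7/8 = 0.875.

0.875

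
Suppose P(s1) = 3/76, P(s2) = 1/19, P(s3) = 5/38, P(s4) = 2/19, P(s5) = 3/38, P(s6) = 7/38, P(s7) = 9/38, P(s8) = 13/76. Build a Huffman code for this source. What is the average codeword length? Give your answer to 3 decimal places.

Repeatedly combine the two least-probable nodes; the expected code length is the sum of the merged weights.
merge 3/76 + 1/19 → 7/76
merge 3/38 + 7/76 → 13/76
merge 2/19 + 5/38 → 9/38
merge 13/76 + 13/76 → 13/38
merge 7/38 + 9/38 → 8/19
merge 9/38 + 13/38 → 11/19
merge 8/19 + 11/19 → 1
L = 7/76 + 13/76 + 9/38 + 13/38 + 8/19 + 11/19 + 1 = 54/19 ≈ 2.842 bits/symbol.

2.842 bits/symbol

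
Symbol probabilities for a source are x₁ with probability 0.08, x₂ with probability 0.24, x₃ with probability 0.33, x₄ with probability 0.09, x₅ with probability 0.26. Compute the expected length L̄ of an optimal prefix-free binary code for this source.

2.17 bits/symbol

Repeatedly combine the two least-probable nodes; the expected code length is the sum of the merged weights.
merge 2/25 + 9/100 → 17/100
merge 17/100 + 6/25 → 41/100
merge 13/50 + 33/100 → 59/100
merge 41/100 + 59/100 → 1
L = 17/100 + 41/100 + 59/100 + 1 = 217/100 = 2.17 bits/symbol.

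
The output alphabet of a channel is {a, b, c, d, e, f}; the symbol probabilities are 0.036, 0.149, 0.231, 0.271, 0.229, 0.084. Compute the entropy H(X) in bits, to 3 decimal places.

H = −Σ pᵢ log₂ pᵢ.
−0.036·log₂(0.036) = 0.1727
−0.149·log₂(0.149) = 0.4092
−0.231·log₂(0.231) = 0.4883
−0.271·log₂(0.271) = 0.5105
−0.229·log₂(0.229) = 0.4870
−0.084·log₂(0.084) = 0.3002
Sum ≈ 2.3679 → 2.368 bits.

2.368 bits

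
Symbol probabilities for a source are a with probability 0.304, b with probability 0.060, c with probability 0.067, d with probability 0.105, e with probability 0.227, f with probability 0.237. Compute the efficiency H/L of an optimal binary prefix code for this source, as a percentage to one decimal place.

99.5%

Entropy H = −Σ p log₂ p ≈ 2.3463 bits.
Huffman merges: 3/50+67/1000→127/1000; 21/200+127/1000→29/125; 227/1000+29/125→459/1000; 237/1000+38/125→541/1000; 459/1000+541/1000→1. L = 2359/1000 ≈ 2.3590.
Efficiency = H/L = 2.3463/2.3590 = 99.5%.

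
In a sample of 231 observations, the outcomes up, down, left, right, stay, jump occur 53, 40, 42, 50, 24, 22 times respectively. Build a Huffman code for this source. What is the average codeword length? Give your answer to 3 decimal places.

2.554 bits/symbol

Probabilities are the counts divided by 231.
Repeatedly combine the two least-probable nodes; the expected code length is the sum of the merged weights.
merge 2/21 + 8/77 → 46/231
merge 40/231 + 2/11 → 82/231
merge 46/231 + 50/231 → 32/77
merge 53/231 + 82/231 → 45/77
merge 32/77 + 45/77 → 1
L = 46/231 + 82/231 + 32/77 + 45/77 + 1 = 590/231 ≈ 2.554 bits/symbol.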